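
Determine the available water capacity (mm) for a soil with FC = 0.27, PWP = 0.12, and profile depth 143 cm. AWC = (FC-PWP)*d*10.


AWC = (FC - PWP) * d * 10
AWC = (0.27 - 0.12) * 143 * 10
AWC = 0.1500 * 143 * 10

214.5000 mm


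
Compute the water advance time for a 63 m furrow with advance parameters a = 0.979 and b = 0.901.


t = (L/a)^(1/b)
t = (63/0.979)^(1/0.901)
t = 64.351379^(1/0.901)

101.6900 min


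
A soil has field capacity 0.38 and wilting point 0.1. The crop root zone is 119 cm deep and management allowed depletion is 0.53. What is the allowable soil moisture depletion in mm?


SMD = (FC - PWP) * d * MAD * 10
SMD = (0.38 - 0.1) * 119 * 0.53 * 10
SMD = 0.2800 * 119 * 0.53 * 10

176.5960 mm


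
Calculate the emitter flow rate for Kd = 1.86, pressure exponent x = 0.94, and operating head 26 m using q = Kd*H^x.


q = Kd * H^x = 1.86 * 26^0.94 = 1.86 * 21.383311

39.7730 L/h


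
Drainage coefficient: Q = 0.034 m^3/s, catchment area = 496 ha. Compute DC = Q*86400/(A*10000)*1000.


DC = Q * 86400 / (A * 10000) * 1000
DC = 0.034 * 86400 / (496 * 10000) * 1000
DC = 2937600.0000 / 4960000

0.5923 mm/day


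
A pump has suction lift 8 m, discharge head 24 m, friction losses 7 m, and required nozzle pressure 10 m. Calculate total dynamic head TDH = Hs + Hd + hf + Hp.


TDH = Hs + Hd + hf + Hp = 8 + 24 + 7 + 10 = 49

49 m


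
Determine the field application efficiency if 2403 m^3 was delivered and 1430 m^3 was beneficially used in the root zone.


Ea = V_root / V_field * 100 = 1430 / 2403 * 100 = 59.5089%

59.5089 %


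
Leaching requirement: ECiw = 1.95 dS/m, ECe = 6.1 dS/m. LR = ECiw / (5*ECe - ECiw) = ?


LR = ECiw / (5*ECe - ECiw)
LR = 1.95 / (5*6.1 - 1.95)
LR = 1.95 / 28.5500

0.0683


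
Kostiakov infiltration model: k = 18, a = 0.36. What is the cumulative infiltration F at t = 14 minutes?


F = k * t^a = 18 * 14^0.36
F = 18 * 2.585866

46.5456 mm


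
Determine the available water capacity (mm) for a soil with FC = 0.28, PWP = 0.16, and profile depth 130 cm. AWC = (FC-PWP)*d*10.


AWC = (FC - PWP) * d * 10
AWC = (0.28 - 0.16) * 130 * 10
AWC = 0.1200 * 130 * 10

156.0000 mm


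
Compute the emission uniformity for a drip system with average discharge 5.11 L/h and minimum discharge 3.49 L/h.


EU = (q_min/q_avg)*100 = (3.49/5.11)*100 = 68.2975%

68.2975 %


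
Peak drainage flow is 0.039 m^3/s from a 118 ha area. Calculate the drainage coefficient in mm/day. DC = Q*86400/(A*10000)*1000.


DC = Q * 86400 / (A * 10000) * 1000
DC = 0.039 * 86400 / (118 * 10000) * 1000
DC = 3369600.0000 / 1180000

2.8556 mm/day


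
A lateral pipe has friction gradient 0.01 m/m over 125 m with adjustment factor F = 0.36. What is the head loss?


hf = J * L * F = 0.01 * 125 * 0.36 = 0.4500 m

0.4500 m


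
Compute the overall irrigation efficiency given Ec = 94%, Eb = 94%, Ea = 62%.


Ec = 0.94, Eb = 0.94, Ea = 0.62
E = 0.94 * 0.94 * 0.62 * 100 = 54.7832%

54.7832 %


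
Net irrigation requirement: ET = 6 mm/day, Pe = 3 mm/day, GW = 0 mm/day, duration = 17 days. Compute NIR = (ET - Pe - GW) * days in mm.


Daily deficit = ET - Pe - GW = 6 - 3 - 0 = 3 mm/day
NIR = 3 * 17 = 51 mm

51.0000 mm


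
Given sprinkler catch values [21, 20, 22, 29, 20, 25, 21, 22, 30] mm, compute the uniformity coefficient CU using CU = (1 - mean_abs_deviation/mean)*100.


mean = 23.333333 mm
MAD = 3.111111 mm
CU = (1 - 3.111111/23.333333)*100

86.6667 %


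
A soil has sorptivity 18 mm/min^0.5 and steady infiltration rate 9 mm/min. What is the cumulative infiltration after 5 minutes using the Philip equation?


F = S*sqrt(t) + A*t
F = 18*sqrt(5) + 9*5
F = 18*2.236068 + 45

85.2492 mm


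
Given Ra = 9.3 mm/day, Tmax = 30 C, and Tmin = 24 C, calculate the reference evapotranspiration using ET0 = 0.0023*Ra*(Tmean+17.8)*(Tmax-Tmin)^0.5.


Tmean = (Tmax + Tmin)/2 = (30 + 24)/2 = 27.0
ET0 = 0.0023 * 9.3 * (27.0 + 17.8) * sqrt(30 - 24)
ET0 = 0.0023 * 9.3 * 44.8 * 2.449490

2.3473 mm/day


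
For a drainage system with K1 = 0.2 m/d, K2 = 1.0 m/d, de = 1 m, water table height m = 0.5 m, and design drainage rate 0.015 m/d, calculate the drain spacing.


S^2 = 8*K2*de*m/q + 4*K1*m^2/q
S^2 = 8*1.0*1*0.5/0.015 + 4*0.2*0.5^2/0.015
S = sqrt(280.0000)

16.7332 m


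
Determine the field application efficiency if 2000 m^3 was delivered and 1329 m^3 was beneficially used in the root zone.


Ea = V_root / V_field * 100 = 1329 / 2000 * 100 = 66.4500%

66.4500 %


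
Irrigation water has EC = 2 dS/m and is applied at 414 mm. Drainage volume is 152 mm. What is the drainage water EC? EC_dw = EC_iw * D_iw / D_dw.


EC_dw = EC_iw * D_iw / D_dw
EC_dw = 2 * 414 / 152
EC_dw = 828 / 152

5.4474 dS/m


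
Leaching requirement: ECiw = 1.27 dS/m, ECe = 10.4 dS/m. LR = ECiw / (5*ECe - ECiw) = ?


LR = ECiw / (5*ECe - ECiw)
LR = 1.27 / (5*10.4 - 1.27)
LR = 1.27 / 50.7300

0.0250


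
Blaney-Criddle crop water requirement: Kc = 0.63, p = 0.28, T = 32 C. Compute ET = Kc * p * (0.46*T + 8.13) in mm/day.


ET = Kc * p * (0.46*T + 8.13)
ET = 0.63 * 0.28 * (0.46*32 + 8.13)
ET = 0.63 * 0.28 * 22.8500

4.0307 mm/day


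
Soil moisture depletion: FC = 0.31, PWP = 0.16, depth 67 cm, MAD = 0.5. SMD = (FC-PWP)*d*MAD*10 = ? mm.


SMD = (FC - PWP) * d * MAD * 10
SMD = (0.31 - 0.16) * 67 * 0.5 * 10
SMD = 0.1500 * 67 * 0.5 * 10

50.2500 mm


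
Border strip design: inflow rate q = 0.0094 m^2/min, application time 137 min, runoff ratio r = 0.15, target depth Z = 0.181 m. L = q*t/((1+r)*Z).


L = q*t/((1+r)*Z)
L = 0.0094*137/((1+0.15)*0.181)
L = 1.2878/0.20815

6.1869 m


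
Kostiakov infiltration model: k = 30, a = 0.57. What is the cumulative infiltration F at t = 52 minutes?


F = k * t^a = 30 * 52^0.57
F = 30 * 9.508717

285.2615 mm


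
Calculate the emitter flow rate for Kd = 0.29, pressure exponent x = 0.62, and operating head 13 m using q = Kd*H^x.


q = Kd * H^x = 0.29 * 13^0.62 = 0.29 * 4.905066

1.4225 L/h


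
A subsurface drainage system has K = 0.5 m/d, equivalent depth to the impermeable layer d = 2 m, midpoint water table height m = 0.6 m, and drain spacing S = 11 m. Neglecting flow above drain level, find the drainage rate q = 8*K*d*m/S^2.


q = 8*K*d*m/S^2
q = 8*0.5*2*0.6/11^2
q = 4.8000 / 121

0.0397 m/d


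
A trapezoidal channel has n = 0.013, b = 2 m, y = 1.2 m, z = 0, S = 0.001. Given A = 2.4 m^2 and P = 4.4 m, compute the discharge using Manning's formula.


R = A/P = 2.4/4.4 = 0.545455
Q = (1/0.013) * 2.4 * 0.545455^(2/3) * 0.001^0.5

3.8974 m^3/s


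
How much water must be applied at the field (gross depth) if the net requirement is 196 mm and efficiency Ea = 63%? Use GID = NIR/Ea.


Ea = 63% = 0.63
GID = NIR / Ea = 196 / 0.63 = 311.1111 mm

311.1111 mm


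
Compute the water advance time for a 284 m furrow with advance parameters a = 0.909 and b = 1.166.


t = (L/a)^(1/b)
t = (284/0.909)^(1/1.166)
t = 312.431243^(1/1.166)

137.9061 min


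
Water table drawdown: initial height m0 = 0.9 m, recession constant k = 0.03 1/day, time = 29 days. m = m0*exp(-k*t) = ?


m = m0 * exp(-k*t)
m = 0.9 * exp(-0.03 * 29)
m = 0.9 * exp(-0.8700)

0.3771 m


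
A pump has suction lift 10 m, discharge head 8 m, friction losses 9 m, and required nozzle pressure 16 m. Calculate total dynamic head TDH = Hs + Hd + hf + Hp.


TDH = Hs + Hd + hf + Hp = 10 + 8 + 9 + 16 = 43

43 m


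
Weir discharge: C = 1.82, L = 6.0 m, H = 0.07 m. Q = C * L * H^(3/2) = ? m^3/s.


Q = C * L * H^(3/2) = 1.82 * 6.0 * 0.07^1.5 = 1.82 * 6.0 * 0.018520

0.2022 m^3/s


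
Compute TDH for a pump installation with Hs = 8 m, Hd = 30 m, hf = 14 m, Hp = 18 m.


TDH = Hs + Hd + hf + Hp = 8 + 30 + 14 + 18 = 70

70 m


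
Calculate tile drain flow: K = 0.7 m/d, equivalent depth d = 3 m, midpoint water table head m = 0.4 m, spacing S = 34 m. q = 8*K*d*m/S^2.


q = 8*K*d*m/S^2
q = 8*0.7*3*0.4/34^2
q = 6.7200 / 1156

0.0058 m/d


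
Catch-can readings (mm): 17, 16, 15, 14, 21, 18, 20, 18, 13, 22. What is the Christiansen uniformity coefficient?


mean = 17.400000 mm
MAD = 2.400000 mm
CU = (1 - 2.400000/17.400000)*100

86.2069 %


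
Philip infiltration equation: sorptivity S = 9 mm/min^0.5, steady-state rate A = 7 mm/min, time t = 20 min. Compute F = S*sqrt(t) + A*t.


F = S*sqrt(t) + A*t
F = 9*sqrt(20) + 7*20
F = 9*4.472136 + 140

180.2492 mm


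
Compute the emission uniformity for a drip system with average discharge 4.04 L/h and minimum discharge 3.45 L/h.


EU = (q_min/q_avg)*100 = (3.45/4.04)*100 = 85.3960%

85.3960 %


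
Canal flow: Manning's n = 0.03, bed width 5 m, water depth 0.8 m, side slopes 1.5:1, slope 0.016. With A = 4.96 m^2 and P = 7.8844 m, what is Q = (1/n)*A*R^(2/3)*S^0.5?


R = A/P = 4.96/7.8844 = 0.629090
Q = (1/0.03) * 4.96 * 0.629090^(2/3) * 0.016^0.5

15.3543 m^3/s


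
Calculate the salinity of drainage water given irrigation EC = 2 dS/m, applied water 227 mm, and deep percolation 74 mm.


EC_dw = EC_iw * D_iw / D_dw
EC_dw = 2 * 227 / 74
EC_dw = 454 / 74

6.1351 dS/m


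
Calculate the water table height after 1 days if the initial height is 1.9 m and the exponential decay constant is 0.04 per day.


m = m0 * exp(-k*t)
m = 1.9 * exp(-0.04 * 1)
m = 1.9 * exp(-0.0400)

1.8255 m


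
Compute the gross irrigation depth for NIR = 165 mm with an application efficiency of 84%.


Ea = 84% = 0.84
GID = NIR / Ea = 165 / 0.84 = 196.4286 mm

196.4286 mm


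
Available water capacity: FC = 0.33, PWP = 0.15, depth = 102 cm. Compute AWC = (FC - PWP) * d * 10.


AWC = (FC - PWP) * d * 10
AWC = (0.33 - 0.15) * 102 * 10
AWC = 0.1800 * 102 * 10

183.6000 mm


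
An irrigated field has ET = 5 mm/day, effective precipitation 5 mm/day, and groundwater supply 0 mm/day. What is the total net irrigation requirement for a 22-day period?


Daily deficit = ET - Pe - GW = 5 - 5 - 0 = 0 mm/day
NIR = 0 * 22 = 0 mm

0 mm


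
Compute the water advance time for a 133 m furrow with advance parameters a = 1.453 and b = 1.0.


t = (L/a)^(1/b)
t = (133/1.453)^(1/1.0)
t = 91.534756^(1/1.0)

91.5348 min


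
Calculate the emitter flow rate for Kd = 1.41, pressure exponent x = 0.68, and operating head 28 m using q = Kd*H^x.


q = Kd * H^x = 1.41 * 28^0.68 = 1.41 * 9.639788

13.5921 L/h


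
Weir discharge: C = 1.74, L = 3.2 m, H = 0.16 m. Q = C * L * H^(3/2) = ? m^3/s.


Q = C * L * H^(3/2) = 1.74 * 3.2 * 0.16^1.5 = 1.74 * 3.2 * 0.064000

0.3564 m^3/s


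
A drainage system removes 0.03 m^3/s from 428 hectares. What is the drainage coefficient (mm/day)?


DC = Q * 86400 / (A * 10000) * 1000
DC = 0.03 * 86400 / (428 * 10000) * 1000
DC = 2592000.0000 / 4280000

0.6056 mm/day


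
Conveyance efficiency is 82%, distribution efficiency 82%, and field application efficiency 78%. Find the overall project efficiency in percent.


Ec = 0.82, Eb = 0.82, Ea = 0.78
E = 0.82 * 0.82 * 0.78 * 100 = 52.4472%

52.4472 %


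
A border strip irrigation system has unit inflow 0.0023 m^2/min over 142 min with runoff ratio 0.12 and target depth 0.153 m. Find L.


L = q*t/((1+r)*Z)
L = 0.0023*142/((1+0.12)*0.153)
L = 0.3266/0.17136

1.9059 m


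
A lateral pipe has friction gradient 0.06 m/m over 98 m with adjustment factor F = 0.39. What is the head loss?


hf = J * L * F = 0.06 * 98 * 0.39 = 2.2932 m

2.2932 m


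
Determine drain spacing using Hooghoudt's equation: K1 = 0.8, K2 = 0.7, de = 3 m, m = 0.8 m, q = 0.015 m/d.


S^2 = 8*K2*de*m/q + 4*K1*m^2/q
S^2 = 8*0.7*3*0.8/0.015 + 4*0.8*0.8^2/0.015
S = sqrt(1032.5333)

32.1331 m


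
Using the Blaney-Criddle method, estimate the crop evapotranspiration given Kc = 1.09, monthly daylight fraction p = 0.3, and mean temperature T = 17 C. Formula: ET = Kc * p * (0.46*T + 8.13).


ET = Kc * p * (0.46*T + 8.13)
ET = 1.09 * 0.3 * (0.46*17 + 8.13)
ET = 1.09 * 0.3 * 15.9500

5.2157 mm/day


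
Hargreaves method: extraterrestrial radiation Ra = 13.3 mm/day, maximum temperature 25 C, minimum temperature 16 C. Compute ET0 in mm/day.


Tmean = (Tmax + Tmin)/2 = (25 + 16)/2 = 20.5
ET0 = 0.0023 * 13.3 * (20.5 + 17.8) * sqrt(25 - 16)
ET0 = 0.0023 * 13.3 * 38.3 * 3.000000

3.5148 mm/day


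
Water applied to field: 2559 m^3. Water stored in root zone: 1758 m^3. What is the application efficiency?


Ea = V_root / V_field * 100 = 1758 / 2559 * 100 = 68.6987%

68.6987 %


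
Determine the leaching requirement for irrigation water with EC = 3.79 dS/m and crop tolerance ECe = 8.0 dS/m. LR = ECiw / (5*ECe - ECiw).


LR = ECiw / (5*ECe - ECiw)
LR = 3.79 / (5*8.0 - 3.79)
LR = 3.79 / 36.2100

0.1047


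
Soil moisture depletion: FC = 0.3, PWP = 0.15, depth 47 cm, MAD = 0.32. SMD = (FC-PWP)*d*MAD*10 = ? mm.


SMD = (FC - PWP) * d * MAD * 10
SMD = (0.3 - 0.15) * 47 * 0.32 * 10
SMD = 0.1500 * 47 * 0.32 * 10

22.5600 mm


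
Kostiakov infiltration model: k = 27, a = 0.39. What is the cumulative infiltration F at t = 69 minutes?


F = k * t^a = 27 * 69^0.39
F = 27 * 5.213761

140.7715 mm


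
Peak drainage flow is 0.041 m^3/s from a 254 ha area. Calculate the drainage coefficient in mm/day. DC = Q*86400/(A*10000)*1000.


DC = Q * 86400 / (A * 10000) * 1000
DC = 0.041 * 86400 / (254 * 10000) * 1000
DC = 3542400.0000 / 2540000

1.3946 mm/day


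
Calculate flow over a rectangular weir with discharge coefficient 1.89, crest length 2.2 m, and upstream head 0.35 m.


Q = C * L * H^(3/2) = 1.89 * 2.2 * 0.35^1.5 = 1.89 * 2.2 * 0.207063

0.8610 m^3/s


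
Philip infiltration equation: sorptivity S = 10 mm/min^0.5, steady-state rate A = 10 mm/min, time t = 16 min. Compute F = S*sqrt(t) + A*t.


F = S*sqrt(t) + A*t
F = 10*sqrt(16) + 10*16
F = 10*4.000000 + 160

200.0000 mm


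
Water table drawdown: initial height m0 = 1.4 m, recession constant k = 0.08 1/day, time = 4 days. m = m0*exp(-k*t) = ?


m = m0 * exp(-k*t)
m = 1.4 * exp(-0.08 * 4)
m = 1.4 * exp(-0.3200)

1.0166 m


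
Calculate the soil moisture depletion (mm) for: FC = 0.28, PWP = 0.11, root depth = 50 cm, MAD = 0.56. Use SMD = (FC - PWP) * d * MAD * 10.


SMD = (FC - PWP) * d * MAD * 10
SMD = (0.28 - 0.11) * 50 * 0.56 * 10
SMD = 0.1700 * 50 * 0.56 * 10

47.6000 mm


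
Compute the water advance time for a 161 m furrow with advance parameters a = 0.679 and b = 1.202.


t = (L/a)^(1/b)
t = (161/0.679)^(1/1.202)
t = 237.113402^(1/1.202)

94.5882 min


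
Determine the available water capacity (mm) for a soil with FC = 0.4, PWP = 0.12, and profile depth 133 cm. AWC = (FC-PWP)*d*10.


AWC = (FC - PWP) * d * 10
AWC = (0.4 - 0.12) * 133 * 10
AWC = 0.2800 * 133 * 10

372.4000 mm


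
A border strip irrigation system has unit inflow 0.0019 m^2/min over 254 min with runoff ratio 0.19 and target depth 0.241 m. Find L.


L = q*t/((1+r)*Z)
L = 0.0019*254/((1+0.19)*0.241)
L = 0.4826/0.28679

1.6828 m


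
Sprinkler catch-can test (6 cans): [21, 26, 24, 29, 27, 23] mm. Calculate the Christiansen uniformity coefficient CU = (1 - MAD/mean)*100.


mean = 25.000000 mm
MAD = 2.333333 mm
CU = (1 - 2.333333/25.000000)*100

90.6667 %


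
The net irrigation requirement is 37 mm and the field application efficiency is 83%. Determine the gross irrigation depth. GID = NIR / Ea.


Ea = 83% = 0.83
GID = NIR / Ea = 37 / 0.83 = 44.5783 mm

44.5783 mm


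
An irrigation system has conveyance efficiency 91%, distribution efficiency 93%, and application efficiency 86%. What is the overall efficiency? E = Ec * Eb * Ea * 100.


Ec = 0.91, Eb = 0.93, Ea = 0.86
E = 0.91 * 0.93 * 0.86 * 100 = 72.7818%

72.7818 %


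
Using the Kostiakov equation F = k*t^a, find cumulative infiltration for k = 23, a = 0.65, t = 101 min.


F = k * t^a = 23 * 101^0.65
F = 23 * 20.082089

461.8880 mm


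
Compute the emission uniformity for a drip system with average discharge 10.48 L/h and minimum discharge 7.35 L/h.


EU = (q_min/q_avg)*100 = (7.35/10.48)*100 = 70.1336%

70.1336 %


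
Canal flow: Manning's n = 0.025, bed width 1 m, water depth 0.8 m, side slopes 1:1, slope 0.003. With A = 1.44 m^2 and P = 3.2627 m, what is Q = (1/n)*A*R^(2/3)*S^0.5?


R = A/P = 1.44/3.2627 = 0.441352
Q = (1/0.025) * 1.44 * 0.441352^(2/3) * 0.003^0.5

1.8288 m^3/s


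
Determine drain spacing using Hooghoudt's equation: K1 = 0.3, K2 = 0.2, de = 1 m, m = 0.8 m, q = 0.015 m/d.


S^2 = 8*K2*de*m/q + 4*K1*m^2/q
S^2 = 8*0.2*1*0.8/0.015 + 4*0.3*0.8^2/0.015
S = sqrt(136.5333)

11.6847 m


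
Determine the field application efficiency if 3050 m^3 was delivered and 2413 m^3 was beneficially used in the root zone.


Ea = V_root / V_field * 100 = 2413 / 3050 * 100 = 79.1148%

79.1148 %


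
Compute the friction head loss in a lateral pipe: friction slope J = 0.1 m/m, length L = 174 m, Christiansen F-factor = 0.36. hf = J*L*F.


hf = J * L * F = 0.1 * 174 * 0.36 = 6.2640 m

6.2640 m


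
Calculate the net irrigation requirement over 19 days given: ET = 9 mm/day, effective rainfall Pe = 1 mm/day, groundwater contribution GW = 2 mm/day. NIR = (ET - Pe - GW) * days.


Daily deficit = ET - Pe - GW = 9 - 1 - 2 = 6 mm/day
NIR = 6 * 19 = 114 mm

114.0000 mm


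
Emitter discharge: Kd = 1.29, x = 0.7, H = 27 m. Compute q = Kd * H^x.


q = Kd * H^x = 1.29 * 27^0.7 = 1.29 * 10.045109

12.9582 L/h


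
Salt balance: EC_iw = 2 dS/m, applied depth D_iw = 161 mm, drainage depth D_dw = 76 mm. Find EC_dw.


EC_dw = EC_iw * D_iw / D_dw
EC_dw = 2 * 161 / 76
EC_dw = 322 / 76

4.2368 dS/m


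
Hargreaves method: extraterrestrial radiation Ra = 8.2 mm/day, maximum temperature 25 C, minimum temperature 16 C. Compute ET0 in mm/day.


Tmean = (Tmax + Tmin)/2 = (25 + 16)/2 = 20.5
ET0 = 0.0023 * 8.2 * (20.5 + 17.8) * sqrt(25 - 16)
ET0 = 0.0023 * 8.2 * 38.3 * 3.000000

2.1670 mm/day


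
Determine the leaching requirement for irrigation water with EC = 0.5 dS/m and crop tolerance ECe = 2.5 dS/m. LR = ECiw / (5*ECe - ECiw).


LR = ECiw / (5*ECe - ECiw)
LR = 0.5 / (5*2.5 - 0.5)
LR = 0.5 / 12.0000

0.0417


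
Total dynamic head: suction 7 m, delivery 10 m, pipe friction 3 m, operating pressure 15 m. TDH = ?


TDH = Hs + Hd + hf + Hp = 7 + 10 + 3 + 15 = 35

35 m


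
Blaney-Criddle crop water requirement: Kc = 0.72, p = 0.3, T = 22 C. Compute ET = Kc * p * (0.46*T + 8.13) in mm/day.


ET = Kc * p * (0.46*T + 8.13)
ET = 0.72 * 0.3 * (0.46*22 + 8.13)
ET = 0.72 * 0.3 * 18.2500

3.9420 mm/day


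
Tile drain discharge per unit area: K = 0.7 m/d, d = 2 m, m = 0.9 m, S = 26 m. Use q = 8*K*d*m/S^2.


q = 8*K*d*m/S^2
q = 8*0.7*2*0.9/26^2
q = 10.0800 / 676

0.0149 m/d


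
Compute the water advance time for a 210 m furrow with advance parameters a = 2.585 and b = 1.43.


t = (L/a)^(1/b)
t = (210/2.585)^(1/1.43)
t = 81.237911^(1/1.43)

21.6519 min


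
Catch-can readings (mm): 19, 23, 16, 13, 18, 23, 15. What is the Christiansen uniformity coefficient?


mean = 18.142857 mm
MAD = 3.020408 mm
CU = (1 - 3.020408/18.142857)*100

83.3521 %


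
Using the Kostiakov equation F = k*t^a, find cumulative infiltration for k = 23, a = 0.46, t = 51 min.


F = k * t^a = 23 * 51^0.46
F = 23 * 6.102142

140.3493 mm


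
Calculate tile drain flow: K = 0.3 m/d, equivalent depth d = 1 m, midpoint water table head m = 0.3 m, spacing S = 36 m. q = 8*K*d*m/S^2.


q = 8*K*d*m/S^2
q = 8*0.3*1*0.3/36^2
q = 0.7200 / 1296

5.5556e-04 m/d


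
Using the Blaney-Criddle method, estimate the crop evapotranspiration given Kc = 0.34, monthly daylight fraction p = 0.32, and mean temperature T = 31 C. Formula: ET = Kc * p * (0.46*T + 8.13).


ET = Kc * p * (0.46*T + 8.13)
ET = 0.34 * 0.32 * (0.46*31 + 8.13)
ET = 0.34 * 0.32 * 22.3900

2.4360 mm/day


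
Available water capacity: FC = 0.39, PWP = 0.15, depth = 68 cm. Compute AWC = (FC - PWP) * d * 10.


AWC = (FC - PWP) * d * 10
AWC = (0.39 - 0.15) * 68 * 10
AWC = 0.2400 * 68 * 10

163.2000 mm


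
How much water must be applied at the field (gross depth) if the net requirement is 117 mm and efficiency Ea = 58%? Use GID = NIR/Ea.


Ea = 58% = 0.58
GID = NIR / Ea = 117 / 0.58 = 201.7241 mm

201.7241 mm


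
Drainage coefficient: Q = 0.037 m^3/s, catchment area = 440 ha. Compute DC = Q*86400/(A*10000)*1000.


DC = Q * 86400 / (A * 10000) * 1000
DC = 0.037 * 86400 / (440 * 10000) * 1000
DC = 3196800.0000 / 4400000

0.7265 mm/day


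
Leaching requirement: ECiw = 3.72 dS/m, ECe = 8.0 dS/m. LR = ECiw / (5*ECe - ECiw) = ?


LR = ECiw / (5*ECe - ECiw)
LR = 3.72 / (5*8.0 - 3.72)
LR = 3.72 / 36.2800

0.1025


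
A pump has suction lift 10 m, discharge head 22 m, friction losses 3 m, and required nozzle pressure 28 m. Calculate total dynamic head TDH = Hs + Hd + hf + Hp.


TDH = Hs + Hd + hf + Hp = 10 + 22 + 3 + 28 = 63

63 m


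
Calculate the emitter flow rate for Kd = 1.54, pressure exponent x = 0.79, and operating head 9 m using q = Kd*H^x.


q = Kd * H^x = 1.54 * 9^0.79 = 1.54 * 5.673507

8.7372 L/h


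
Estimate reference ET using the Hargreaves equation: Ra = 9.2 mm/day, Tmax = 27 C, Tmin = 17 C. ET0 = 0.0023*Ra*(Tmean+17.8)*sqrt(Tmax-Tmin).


Tmean = (Tmax + Tmin)/2 = (27 + 17)/2 = 22.0
ET0 = 0.0023 * 9.2 * (22.0 + 17.8) * sqrt(27 - 17)
ET0 = 0.0023 * 9.2 * 39.8 * 3.162278

2.6632 mm/day


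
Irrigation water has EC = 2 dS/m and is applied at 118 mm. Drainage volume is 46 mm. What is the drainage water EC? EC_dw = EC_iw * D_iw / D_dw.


EC_dw = EC_iw * D_iw / D_dw
EC_dw = 2 * 118 / 46
EC_dw = 236 / 46

5.1304 dS/m


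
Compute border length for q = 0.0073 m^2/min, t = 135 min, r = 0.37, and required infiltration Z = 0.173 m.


L = q*t/((1+r)*Z)
L = 0.0073*135/((1+0.37)*0.173)
L = 0.9855/0.23701

4.1581 m


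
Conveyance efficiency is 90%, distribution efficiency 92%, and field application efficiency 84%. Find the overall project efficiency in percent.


Ec = 0.9, Eb = 0.92, Ea = 0.84
E = 0.9 * 0.92 * 0.84 * 100 = 69.5520%

69.5520 %


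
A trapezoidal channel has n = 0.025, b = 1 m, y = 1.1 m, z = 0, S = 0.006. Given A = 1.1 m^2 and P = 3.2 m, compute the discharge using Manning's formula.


R = A/P = 1.1/3.2 = 0.343750
Q = (1/0.025) * 1.1 * 0.343750^(2/3) * 0.006^0.5

1.6725 m^3/s


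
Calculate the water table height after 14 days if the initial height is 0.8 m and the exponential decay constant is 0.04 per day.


m = m0 * exp(-k*t)
m = 0.8 * exp(-0.04 * 14)
m = 0.8 * exp(-0.5600)

0.4570 m


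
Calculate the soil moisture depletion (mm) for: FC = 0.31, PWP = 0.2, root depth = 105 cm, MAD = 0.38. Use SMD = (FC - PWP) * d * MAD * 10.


SMD = (FC - PWP) * d * MAD * 10
SMD = (0.31 - 0.2) * 105 * 0.38 * 10
SMD = 0.1100 * 105 * 0.38 * 10

43.8900 mm


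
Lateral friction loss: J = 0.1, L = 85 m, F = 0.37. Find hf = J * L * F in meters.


hf = J * L * F = 0.1 * 85 * 0.37 = 3.1450 m

3.1450 m


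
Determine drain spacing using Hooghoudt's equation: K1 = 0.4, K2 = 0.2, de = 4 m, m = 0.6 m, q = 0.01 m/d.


S^2 = 8*K2*de*m/q + 4*K1*m^2/q
S^2 = 8*0.2*4*0.6/0.01 + 4*0.4*0.6^2/0.01
S = sqrt(441.6000)

21.0143 m


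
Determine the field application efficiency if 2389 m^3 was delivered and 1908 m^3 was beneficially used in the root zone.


Ea = V_root / V_field * 100 = 1908 / 2389 * 100 = 79.8661%

79.8661 %


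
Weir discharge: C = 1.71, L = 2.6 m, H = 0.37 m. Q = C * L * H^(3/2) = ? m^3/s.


Q = C * L * H^(3/2) = 1.71 * 2.6 * 0.37^1.5 = 1.71 * 2.6 * 0.225062

1.0006 m^3/s


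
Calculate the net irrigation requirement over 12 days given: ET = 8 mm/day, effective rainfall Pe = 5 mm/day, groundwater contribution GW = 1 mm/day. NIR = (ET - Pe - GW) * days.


Daily deficit = ET - Pe - GW = 8 - 5 - 1 = 2 mm/day
NIR = 2 * 12 = 24 mm

24.0000 mm


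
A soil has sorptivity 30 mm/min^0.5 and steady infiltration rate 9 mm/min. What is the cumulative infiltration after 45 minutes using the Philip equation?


F = S*sqrt(t) + A*t
F = 30*sqrt(45) + 9*45
F = 30*6.708204 + 405

606.2461 mm


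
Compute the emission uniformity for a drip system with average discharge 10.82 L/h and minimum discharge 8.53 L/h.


EU = (q_min/q_avg)*100 = (8.53/10.82)*100 = 78.8355%

78.8355 %


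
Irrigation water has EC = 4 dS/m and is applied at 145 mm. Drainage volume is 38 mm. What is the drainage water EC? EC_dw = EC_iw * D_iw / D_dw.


EC_dw = EC_iw * D_iw / D_dw
EC_dw = 4 * 145 / 38
EC_dw = 580 / 38

15.2632 dS/m


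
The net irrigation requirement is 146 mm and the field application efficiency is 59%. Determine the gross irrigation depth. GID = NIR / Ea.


Ea = 59% = 0.59
GID = NIR / Ea = 146 / 0.59 = 247.4576 mm

247.4576 mm


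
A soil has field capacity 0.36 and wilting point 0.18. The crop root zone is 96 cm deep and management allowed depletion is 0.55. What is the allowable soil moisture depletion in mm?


SMD = (FC - PWP) * d * MAD * 10
SMD = (0.36 - 0.18) * 96 * 0.55 * 10
SMD = 0.1800 * 96 * 0.55 * 10

95.0400 mm


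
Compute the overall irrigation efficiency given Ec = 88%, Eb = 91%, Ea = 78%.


Ec = 0.88, Eb = 0.91, Ea = 0.78
E = 0.88 * 0.91 * 0.78 * 100 = 62.4624%

62.4624 %


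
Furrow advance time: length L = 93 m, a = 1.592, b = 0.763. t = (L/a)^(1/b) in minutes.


t = (L/a)^(1/b)
t = (93/1.592)^(1/0.763)
t = 58.417085^(1/0.763)

206.6595 min


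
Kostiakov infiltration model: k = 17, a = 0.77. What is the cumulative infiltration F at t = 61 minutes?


F = k * t^a = 17 * 61^0.77
F = 17 * 23.697579

402.8588 mm


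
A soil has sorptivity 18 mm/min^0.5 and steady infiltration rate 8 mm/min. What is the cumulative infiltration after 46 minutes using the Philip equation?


F = S*sqrt(t) + A*t
F = 18*sqrt(46) + 8*46
F = 18*6.782330 + 368

490.0819 mm


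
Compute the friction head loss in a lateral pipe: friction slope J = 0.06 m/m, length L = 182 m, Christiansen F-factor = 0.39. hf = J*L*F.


hf = J * L * F = 0.06 * 182 * 0.39 = 4.2588 m

4.2588 m


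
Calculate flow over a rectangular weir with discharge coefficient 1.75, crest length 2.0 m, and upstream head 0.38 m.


Q = C * L * H^(3/2) = 1.75 * 2.0 * 0.38^1.5 = 1.75 * 2.0 * 0.234248

0.8199 m^3/s


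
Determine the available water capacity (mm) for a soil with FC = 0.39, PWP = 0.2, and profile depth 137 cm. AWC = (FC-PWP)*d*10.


AWC = (FC - PWP) * d * 10
AWC = (0.39 - 0.2) * 137 * 10
AWC = 0.1900 * 137 * 10

260.3000 mm


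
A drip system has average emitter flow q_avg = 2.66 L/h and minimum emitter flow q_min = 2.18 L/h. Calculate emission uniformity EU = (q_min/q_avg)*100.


EU = (q_min/q_avg)*100 = (2.18/2.66)*100 = 81.9549%

81.9549 %


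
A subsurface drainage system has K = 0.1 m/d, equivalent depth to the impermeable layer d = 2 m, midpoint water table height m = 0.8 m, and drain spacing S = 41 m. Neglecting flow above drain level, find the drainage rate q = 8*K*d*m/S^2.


q = 8*K*d*m/S^2
q = 8*0.1*2*0.8/41^2
q = 1.2800 / 1681

7.6145e-04 m/d


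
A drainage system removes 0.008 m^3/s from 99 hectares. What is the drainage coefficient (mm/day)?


DC = Q * 86400 / (A * 10000) * 1000
DC = 0.008 * 86400 / (99 * 10000) * 1000
DC = 691200.0000 / 990000

0.6982 mm/day


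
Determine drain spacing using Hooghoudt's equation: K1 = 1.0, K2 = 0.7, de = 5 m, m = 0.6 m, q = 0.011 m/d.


S^2 = 8*K2*de*m/q + 4*K1*m^2/q
S^2 = 8*0.7*5*0.6/0.011 + 4*1.0*0.6^2/0.011
S = sqrt(1658.1818)

40.7208 m


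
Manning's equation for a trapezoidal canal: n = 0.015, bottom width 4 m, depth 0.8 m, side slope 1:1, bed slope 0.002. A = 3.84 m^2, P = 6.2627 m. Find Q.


R = A/P = 3.84/6.2627 = 0.613154
Q = (1/0.015) * 3.84 * 0.613154^(2/3) * 0.002^0.5

8.2629 m^3/s


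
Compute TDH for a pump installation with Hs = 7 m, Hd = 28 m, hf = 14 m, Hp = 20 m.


TDH = Hs + Hd + hf + Hp = 7 + 28 + 14 + 20 = 69

69 m


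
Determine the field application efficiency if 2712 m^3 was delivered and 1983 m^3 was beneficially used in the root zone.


Ea = V_root / V_field * 100 = 1983 / 2712 * 100 = 73.1195%

73.1195 %


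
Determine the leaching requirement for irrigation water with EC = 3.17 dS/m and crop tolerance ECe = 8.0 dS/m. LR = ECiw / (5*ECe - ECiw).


LR = ECiw / (5*ECe - ECiw)
LR = 3.17 / (5*8.0 - 3.17)
LR = 3.17 / 36.8300

0.0861


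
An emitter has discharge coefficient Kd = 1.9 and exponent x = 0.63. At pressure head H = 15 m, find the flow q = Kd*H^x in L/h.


q = Kd * H^x = 1.9 * 15^0.63 = 1.9 * 5.507284

10.4638 L/h


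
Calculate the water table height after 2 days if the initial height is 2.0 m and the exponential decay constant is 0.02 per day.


m = m0 * exp(-k*t)
m = 2.0 * exp(-0.02 * 2)
m = 2.0 * exp(-0.0400)

1.9216 m


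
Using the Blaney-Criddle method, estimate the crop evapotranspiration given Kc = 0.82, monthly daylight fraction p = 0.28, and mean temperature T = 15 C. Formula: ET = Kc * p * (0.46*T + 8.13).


ET = Kc * p * (0.46*T + 8.13)
ET = 0.82 * 0.28 * (0.46*15 + 8.13)
ET = 0.82 * 0.28 * 15.0300

3.4509 mm/day


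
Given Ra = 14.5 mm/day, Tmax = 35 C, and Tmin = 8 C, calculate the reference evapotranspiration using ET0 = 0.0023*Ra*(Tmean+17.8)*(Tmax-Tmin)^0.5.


Tmean = (Tmax + Tmin)/2 = (35 + 8)/2 = 21.5
ET0 = 0.0023 * 14.5 * (21.5 + 17.8) * sqrt(35 - 8)
ET0 = 0.0023 * 14.5 * 39.3 * 5.196152

6.8104 mm/day


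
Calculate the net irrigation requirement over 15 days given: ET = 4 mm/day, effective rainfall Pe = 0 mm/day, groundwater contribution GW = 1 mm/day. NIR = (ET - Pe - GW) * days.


Daily deficit = ET - Pe - GW = 4 - 0 - 1 = 3 mm/day
NIR = 3 * 15 = 45 mm

45.0000 mm


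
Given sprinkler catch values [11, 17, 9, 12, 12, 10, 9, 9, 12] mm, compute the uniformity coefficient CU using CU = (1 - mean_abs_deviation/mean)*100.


mean = 11.222222 mm
MAD = 1.802469 mm
CU = (1 - 1.802469/11.222222)*100

83.9384 %


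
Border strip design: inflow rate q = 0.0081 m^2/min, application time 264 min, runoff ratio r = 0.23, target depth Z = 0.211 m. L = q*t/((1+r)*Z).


L = q*t/((1+r)*Z)
L = 0.0081*264/((1+0.23)*0.211)
L = 2.1384/0.25953

8.2395 m


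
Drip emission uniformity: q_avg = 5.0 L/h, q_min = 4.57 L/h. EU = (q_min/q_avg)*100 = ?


EU = (q_min/q_avg)*100 = (4.57/5.0)*100 = 91.4000%

91.4000 %


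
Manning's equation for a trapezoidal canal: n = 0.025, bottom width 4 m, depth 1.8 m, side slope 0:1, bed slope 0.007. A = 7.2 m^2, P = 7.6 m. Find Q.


R = A/P = 7.2/7.6 = 0.947368
Q = (1/0.025) * 7.2 * 0.947368^(2/3) * 0.007^0.5

23.2427 m^3/s


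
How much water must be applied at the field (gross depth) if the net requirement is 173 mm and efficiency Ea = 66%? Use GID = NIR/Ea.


Ea = 66% = 0.66
GID = NIR / Ea = 173 / 0.66 = 262.1212 mm

262.1212 mm


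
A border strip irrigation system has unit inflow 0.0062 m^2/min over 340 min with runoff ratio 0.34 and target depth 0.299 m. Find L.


L = q*t/((1+r)*Z)
L = 0.0062*340/((1+0.34)*0.299)
L = 2.108/0.40066

5.2613 m


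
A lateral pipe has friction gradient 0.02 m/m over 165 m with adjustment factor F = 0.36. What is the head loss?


hf = J * L * F = 0.02 * 165 * 0.36 = 1.1880 m

1.1880 m


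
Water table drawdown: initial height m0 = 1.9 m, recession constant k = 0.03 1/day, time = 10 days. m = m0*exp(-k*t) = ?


m = m0 * exp(-k*t)
m = 1.9 * exp(-0.03 * 10)
m = 1.9 * exp(-0.3000)

1.4076 m


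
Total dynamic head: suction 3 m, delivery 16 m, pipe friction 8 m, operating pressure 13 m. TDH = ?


TDH = Hs + Hd + hf + Hp = 3 + 16 + 8 + 13 = 40

40 m


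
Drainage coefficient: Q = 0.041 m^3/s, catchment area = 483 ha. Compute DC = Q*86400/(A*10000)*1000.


DC = Q * 86400 / (A * 10000) * 1000
DC = 0.041 * 86400 / (483 * 10000) * 1000
DC = 3542400.0000 / 4830000

0.7334 mm/day


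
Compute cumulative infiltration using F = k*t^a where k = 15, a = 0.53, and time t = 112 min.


F = k * t^a = 15 * 112^0.53
F = 15 * 12.192298

182.8845 mm


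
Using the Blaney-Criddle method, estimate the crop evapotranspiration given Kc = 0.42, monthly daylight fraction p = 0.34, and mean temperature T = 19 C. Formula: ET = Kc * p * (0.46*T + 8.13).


ET = Kc * p * (0.46*T + 8.13)
ET = 0.42 * 0.34 * (0.46*19 + 8.13)
ET = 0.42 * 0.34 * 16.8700

2.4090 mm/day


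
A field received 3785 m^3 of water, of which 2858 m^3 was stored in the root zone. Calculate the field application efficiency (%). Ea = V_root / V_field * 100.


Ea = V_root / V_field * 100 = 2858 / 3785 * 100 = 75.5086%

75.5086 %


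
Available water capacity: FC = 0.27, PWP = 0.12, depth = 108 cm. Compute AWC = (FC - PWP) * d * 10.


AWC = (FC - PWP) * d * 10
AWC = (0.27 - 0.12) * 108 * 10
AWC = 0.1500 * 108 * 10

162.0000 mm


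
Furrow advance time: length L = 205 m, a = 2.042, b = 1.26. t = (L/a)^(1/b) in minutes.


t = (L/a)^(1/b)
t = (205/2.042)^(1/1.26)
t = 100.391773^(1/1.26)

38.7837 min


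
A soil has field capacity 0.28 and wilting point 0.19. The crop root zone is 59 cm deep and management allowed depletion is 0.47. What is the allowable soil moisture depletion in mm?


SMD = (FC - PWP) * d * MAD * 10
SMD = (0.28 - 0.19) * 59 * 0.47 * 10
SMD = 0.0900 * 59 * 0.47 * 10

24.9570 mm


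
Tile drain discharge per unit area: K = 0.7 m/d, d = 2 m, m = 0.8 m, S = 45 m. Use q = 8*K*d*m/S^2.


q = 8*K*d*m/S^2
q = 8*0.7*2*0.8/45^2
q = 8.9600 / 2025

0.0044 m/d


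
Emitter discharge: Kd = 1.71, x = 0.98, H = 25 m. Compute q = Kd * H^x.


q = Kd * H^x = 1.71 * 25^0.98 = 1.71 * 23.441274

40.0846 L/h


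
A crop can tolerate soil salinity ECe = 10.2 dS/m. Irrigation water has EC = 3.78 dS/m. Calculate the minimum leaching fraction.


LR = ECiw / (5*ECe - ECiw)
LR = 3.78 / (5*10.2 - 3.78)
LR = 3.78 / 47.2200

0.0801


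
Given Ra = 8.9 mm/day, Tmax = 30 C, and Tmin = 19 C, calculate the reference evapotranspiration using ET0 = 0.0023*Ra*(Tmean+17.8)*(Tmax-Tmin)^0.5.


Tmean = (Tmax + Tmin)/2 = (30 + 19)/2 = 24.5
ET0 = 0.0023 * 8.9 * (24.5 + 17.8) * sqrt(30 - 19)
ET0 = 0.0023 * 8.9 * 42.3 * 3.316625

2.8718 mm/day


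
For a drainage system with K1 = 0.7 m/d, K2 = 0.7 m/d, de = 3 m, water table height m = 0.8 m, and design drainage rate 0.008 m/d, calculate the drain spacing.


S^2 = 8*K2*de*m/q + 4*K1*m^2/q
S^2 = 8*0.7*3*0.8/0.008 + 4*0.7*0.8^2/0.008
S = sqrt(1904.0000)

43.6348 m


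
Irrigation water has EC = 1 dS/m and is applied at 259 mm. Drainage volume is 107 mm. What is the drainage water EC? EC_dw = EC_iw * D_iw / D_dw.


EC_dw = EC_iw * D_iw / D_dw
EC_dw = 1 * 259 / 107
EC_dw = 259 / 107

2.4206 dS/m


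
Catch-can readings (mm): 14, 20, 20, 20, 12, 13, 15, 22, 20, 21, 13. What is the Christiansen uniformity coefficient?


mean = 17.272727 mm
MAD = 3.520661 mm
CU = (1 - 3.520661/17.272727)*100

79.6172 %


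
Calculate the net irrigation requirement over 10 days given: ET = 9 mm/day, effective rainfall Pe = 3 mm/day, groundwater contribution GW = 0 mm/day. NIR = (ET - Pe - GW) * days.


Daily deficit = ET - Pe - GW = 9 - 3 - 0 = 6 mm/day
NIR = 6 * 10 = 60 mm

60.0000 mm


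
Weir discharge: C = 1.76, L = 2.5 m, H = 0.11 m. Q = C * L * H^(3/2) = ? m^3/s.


Q = C * L * H^(3/2) = 1.76 * 2.5 * 0.11^1.5 = 1.76 * 2.5 * 0.036483

0.1605 m^3/s


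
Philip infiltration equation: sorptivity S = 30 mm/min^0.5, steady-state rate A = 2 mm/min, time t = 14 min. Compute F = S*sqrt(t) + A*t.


F = S*sqrt(t) + A*t
F = 30*sqrt(14) + 2*14
F = 30*3.741657 + 28

140.2497 mm


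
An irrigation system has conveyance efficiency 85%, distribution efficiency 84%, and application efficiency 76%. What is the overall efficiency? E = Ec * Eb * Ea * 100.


Ec = 0.85, Eb = 0.84, Ea = 0.76
E = 0.85 * 0.84 * 0.76 * 100 = 54.2640%

54.2640 %


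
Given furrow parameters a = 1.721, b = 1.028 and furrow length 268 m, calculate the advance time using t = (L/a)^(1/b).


t = (L/a)^(1/b)
t = (268/1.721)^(1/1.028)
t = 155.723417^(1/1.028)

135.7188 min


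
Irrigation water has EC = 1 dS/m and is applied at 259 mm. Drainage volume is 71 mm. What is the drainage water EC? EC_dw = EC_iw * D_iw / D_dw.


EC_dw = EC_iw * D_iw / D_dw
EC_dw = 1 * 259 / 71
EC_dw = 259 / 71

3.6479 dS/m


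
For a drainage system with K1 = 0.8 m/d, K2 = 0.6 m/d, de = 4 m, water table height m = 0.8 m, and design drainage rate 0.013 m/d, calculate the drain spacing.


S^2 = 8*K2*de*m/q + 4*K1*m^2/q
S^2 = 8*0.6*4*0.8/0.013 + 4*0.8*0.8^2/0.013
S = sqrt(1339.0769)

36.5934 m


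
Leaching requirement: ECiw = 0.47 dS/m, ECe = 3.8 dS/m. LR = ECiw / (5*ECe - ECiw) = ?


LR = ECiw / (5*ECe - ECiw)
LR = 0.47 / (5*3.8 - 0.47)
LR = 0.47 / 18.5300

0.0254


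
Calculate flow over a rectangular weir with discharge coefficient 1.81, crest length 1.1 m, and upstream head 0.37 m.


Q = C * L * H^(3/2) = 1.81 * 1.1 * 0.37^1.5 = 1.81 * 1.1 * 0.225062

0.4481 m^3/s


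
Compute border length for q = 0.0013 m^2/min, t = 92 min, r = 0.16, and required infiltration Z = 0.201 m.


L = q*t/((1+r)*Z)
L = 0.0013*92/((1+0.16)*0.201)
L = 0.1196/0.23316

0.5130 m


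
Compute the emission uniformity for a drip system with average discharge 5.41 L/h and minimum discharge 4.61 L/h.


EU = (q_min/q_avg)*100 = (4.61/5.41)*100 = 85.2126%

85.2126 %


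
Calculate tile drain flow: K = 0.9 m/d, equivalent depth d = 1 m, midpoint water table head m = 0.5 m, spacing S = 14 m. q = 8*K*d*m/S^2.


q = 8*K*d*m/S^2
q = 8*0.9*1*0.5/14^2
q = 3.6000 / 196

0.0184 m/d


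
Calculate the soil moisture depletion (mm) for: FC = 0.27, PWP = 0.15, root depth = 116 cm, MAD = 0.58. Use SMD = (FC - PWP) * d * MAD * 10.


SMD = (FC - PWP) * d * MAD * 10
SMD = (0.27 - 0.15) * 116 * 0.58 * 10
SMD = 0.1200 * 116 * 0.58 * 10

80.7360 mm


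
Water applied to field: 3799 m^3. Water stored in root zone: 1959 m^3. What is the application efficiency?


Ea = V_root / V_field * 100 = 1959 / 3799 * 100 = 51.5662%

51.5662 %


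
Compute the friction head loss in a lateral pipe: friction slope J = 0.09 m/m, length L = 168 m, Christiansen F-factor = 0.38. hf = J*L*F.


hf = J * L * F = 0.09 * 168 * 0.38 = 5.7456 m

5.7456 m


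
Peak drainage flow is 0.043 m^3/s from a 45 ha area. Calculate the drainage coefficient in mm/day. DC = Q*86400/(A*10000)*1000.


DC = Q * 86400 / (A * 10000) * 1000
DC = 0.043 * 86400 / (45 * 10000) * 1000
DC = 3715200.0000 / 450000

8.2560 mm/day


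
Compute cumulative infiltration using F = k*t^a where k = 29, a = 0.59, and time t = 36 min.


F = k * t^a = 29 * 36^0.59
F = 29 * 8.283588

240.2241 mm


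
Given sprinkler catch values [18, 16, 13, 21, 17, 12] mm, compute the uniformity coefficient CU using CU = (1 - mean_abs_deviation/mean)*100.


mean = 16.166667 mm
MAD = 2.500000 mm
CU = (1 - 2.500000/16.166667)*100

84.5361 %


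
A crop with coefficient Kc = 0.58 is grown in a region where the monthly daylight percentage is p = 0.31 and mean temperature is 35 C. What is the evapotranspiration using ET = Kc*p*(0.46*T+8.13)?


ET = Kc * p * (0.46*T + 8.13)
ET = 0.58 * 0.31 * (0.46*35 + 8.13)
ET = 0.58 * 0.31 * 24.2300

4.3566 mm/day


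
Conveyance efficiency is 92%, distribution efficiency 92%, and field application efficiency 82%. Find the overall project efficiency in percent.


Ec = 0.92, Eb = 0.92, Ea = 0.82
E = 0.92 * 0.92 * 0.82 * 100 = 69.4048%

69.4048 %


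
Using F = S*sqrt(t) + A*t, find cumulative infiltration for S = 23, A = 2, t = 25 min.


F = S*sqrt(t) + A*t
F = 23*sqrt(25) + 2*25
F = 23*5.000000 + 50

165.0000 mm


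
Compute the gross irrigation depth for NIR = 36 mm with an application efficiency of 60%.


Ea = 60% = 0.6
GID = NIR / Ea = 36 / 0.6 = 60.0000 mm

60.0000 mm


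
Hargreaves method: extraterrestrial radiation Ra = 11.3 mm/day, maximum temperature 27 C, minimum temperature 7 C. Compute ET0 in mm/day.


Tmean = (Tmax + Tmin)/2 = (27 + 7)/2 = 17.0
ET0 = 0.0023 * 11.3 * (17.0 + 17.8) * sqrt(27 - 7)
ET0 = 0.0023 * 11.3 * 34.8 * 4.472136

4.0448 mm/day
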